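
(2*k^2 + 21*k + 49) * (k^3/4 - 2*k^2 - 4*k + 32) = k^5/2 + 5*k^4/4 - 151*k^3/4 - 118*k^2 + 476*k + 1568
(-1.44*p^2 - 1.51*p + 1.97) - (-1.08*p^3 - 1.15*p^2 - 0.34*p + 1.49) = 1.08*p^3 - 0.29*p^2 - 1.17*p + 0.48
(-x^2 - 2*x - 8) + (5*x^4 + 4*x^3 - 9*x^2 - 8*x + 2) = 5*x^4 + 4*x^3 - 10*x^2 - 10*x - 6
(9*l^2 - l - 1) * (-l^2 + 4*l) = -9*l^4 + 37*l^3 - 3*l^2 - 4*l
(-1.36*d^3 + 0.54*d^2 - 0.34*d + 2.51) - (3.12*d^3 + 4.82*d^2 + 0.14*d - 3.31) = -4.48*d^3 - 4.28*d^2 - 0.48*d + 5.82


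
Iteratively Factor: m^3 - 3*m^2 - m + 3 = (m - 3)*(m^2 - 1) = (m - 3)*(m + 1)*(m - 1)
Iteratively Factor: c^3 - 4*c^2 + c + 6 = (c - 3)*(c^2 - c - 2) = (c - 3)*(c + 1)*(c - 2)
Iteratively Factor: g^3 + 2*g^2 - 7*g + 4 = (g - 1)*(g^2 + 3*g - 4) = (g - 1)*(g + 4)*(g - 1)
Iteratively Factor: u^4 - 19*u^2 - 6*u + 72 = (u - 2)*(u^3 + 2*u^2 - 15*u - 36) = (u - 2)*(u + 3)*(u^2 - u - 12) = (u - 4)*(u - 2)*(u + 3)*(u + 3)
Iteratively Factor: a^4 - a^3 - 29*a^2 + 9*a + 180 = (a + 3)*(a^3 - 4*a^2 - 17*a + 60) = (a - 3)*(a + 3)*(a^2 - a - 20) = (a - 5)*(a - 3)*(a + 3)*(a + 4)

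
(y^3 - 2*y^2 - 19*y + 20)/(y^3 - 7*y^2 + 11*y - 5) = (y + 4)/(y - 1)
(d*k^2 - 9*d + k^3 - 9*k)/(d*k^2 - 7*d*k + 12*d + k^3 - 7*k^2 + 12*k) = (k + 3)/(k - 4)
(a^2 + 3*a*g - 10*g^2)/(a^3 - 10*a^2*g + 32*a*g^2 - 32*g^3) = (a + 5*g)/(a^2 - 8*a*g + 16*g^2)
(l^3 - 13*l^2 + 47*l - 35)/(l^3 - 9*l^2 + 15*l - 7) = (l - 5)/(l - 1)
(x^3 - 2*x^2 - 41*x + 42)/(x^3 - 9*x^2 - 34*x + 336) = (x - 1)/(x - 8)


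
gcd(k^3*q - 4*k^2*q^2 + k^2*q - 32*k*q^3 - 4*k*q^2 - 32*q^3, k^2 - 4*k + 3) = 1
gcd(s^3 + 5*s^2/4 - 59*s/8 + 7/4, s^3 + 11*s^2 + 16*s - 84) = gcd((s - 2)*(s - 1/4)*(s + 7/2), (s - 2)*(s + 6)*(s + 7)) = s - 2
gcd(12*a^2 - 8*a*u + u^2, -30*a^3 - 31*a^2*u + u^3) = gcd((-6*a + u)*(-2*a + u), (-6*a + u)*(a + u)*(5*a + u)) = -6*a + u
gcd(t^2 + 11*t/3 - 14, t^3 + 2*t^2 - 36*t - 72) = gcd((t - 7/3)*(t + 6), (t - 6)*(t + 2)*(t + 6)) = t + 6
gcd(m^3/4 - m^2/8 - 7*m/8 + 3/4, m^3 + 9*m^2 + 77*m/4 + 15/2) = 1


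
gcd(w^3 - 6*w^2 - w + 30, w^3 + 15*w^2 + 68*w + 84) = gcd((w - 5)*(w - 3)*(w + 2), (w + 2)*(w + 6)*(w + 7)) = w + 2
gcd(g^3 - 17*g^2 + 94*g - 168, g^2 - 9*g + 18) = g - 6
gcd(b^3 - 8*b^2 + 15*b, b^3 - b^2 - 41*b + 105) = b^2 - 8*b + 15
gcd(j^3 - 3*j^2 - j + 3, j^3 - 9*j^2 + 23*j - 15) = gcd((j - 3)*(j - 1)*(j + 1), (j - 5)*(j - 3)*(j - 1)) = j^2 - 4*j + 3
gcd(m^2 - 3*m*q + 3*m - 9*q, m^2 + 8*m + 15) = m + 3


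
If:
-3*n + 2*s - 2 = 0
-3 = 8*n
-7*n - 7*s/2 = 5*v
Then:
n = -3/8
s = 7/16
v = 7/32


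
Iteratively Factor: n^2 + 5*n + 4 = (n + 4)*(n + 1)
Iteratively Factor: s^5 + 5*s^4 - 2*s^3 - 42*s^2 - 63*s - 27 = (s + 3)*(s^4 + 2*s^3 - 8*s^2 - 18*s - 9) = (s + 3)^2*(s^3 - s^2 - 5*s - 3) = (s - 3)*(s + 3)^2*(s^2 + 2*s + 1) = (s - 3)*(s + 1)*(s + 3)^2*(s + 1)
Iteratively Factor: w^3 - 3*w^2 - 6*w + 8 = (w - 4)*(w^2 + w - 2) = (w - 4)*(w + 2)*(w - 1)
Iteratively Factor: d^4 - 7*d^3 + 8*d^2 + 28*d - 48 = (d - 2)*(d^3 - 5*d^2 - 2*d + 24) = (d - 3)*(d - 2)*(d^2 - 2*d - 8) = (d - 4)*(d - 3)*(d - 2)*(d + 2)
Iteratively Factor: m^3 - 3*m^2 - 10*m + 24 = (m - 4)*(m^2 + m - 6) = (m - 4)*(m + 3)*(m - 2)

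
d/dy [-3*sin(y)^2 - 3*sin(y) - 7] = -3*sin(2*y) - 3*cos(y)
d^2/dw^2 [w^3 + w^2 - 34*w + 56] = 6*w + 2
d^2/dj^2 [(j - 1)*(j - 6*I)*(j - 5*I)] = 6*j - 2 - 22*I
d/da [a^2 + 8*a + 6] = 2*a + 8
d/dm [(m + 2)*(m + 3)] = 2*m + 5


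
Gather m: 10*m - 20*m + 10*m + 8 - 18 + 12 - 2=0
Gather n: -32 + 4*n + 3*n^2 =3*n^2 + 4*n - 32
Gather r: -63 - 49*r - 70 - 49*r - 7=-98*r - 140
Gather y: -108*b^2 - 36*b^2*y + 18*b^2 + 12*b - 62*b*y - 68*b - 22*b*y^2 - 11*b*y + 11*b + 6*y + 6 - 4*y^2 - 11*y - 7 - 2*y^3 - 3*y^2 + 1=-90*b^2 - 45*b - 2*y^3 + y^2*(-22*b - 7) + y*(-36*b^2 - 73*b - 5)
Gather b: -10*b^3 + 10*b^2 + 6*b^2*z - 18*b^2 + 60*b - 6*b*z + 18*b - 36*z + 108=-10*b^3 + b^2*(6*z - 8) + b*(78 - 6*z) - 36*z + 108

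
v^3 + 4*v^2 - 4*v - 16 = (v - 2)*(v + 2)*(v + 4)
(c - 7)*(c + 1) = c^2 - 6*c - 7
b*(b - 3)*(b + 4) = b^3 + b^2 - 12*b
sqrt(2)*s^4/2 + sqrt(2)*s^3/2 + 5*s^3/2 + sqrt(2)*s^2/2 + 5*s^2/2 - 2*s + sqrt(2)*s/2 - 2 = (s + 1)*(s - sqrt(2)/2)*(s + 2*sqrt(2))*(sqrt(2)*s/2 + 1)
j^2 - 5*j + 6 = (j - 3)*(j - 2)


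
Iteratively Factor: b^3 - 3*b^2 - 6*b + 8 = (b + 2)*(b^2 - 5*b + 4) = (b - 1)*(b + 2)*(b - 4)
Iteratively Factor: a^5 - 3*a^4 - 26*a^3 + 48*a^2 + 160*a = (a + 2)*(a^4 - 5*a^3 - 16*a^2 + 80*a) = (a - 5)*(a + 2)*(a^3 - 16*a) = (a - 5)*(a + 2)*(a + 4)*(a^2 - 4*a) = a*(a - 5)*(a + 2)*(a + 4)*(a - 4)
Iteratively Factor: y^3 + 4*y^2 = (y + 4)*(y^2) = y*(y + 4)*(y)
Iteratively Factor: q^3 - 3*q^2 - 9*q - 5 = (q - 5)*(q^2 + 2*q + 1) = (q - 5)*(q + 1)*(q + 1)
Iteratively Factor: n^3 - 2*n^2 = (n - 2)*(n^2) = n*(n - 2)*(n)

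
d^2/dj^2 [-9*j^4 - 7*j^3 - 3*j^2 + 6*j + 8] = -108*j^2 - 42*j - 6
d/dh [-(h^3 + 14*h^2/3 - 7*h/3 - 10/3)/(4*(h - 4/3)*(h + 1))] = (-9*h^4 + 6*h^3 + 29*h^2 + 52*h - 18)/(4*(9*h^4 - 6*h^3 - 23*h^2 + 8*h + 16))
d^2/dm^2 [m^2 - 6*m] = 2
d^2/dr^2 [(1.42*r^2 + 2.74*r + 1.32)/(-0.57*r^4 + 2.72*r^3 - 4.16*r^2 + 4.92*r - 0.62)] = (-2.768148*r^8 + 2.52669600000002*r^7 + 45.114928*r^6 - 147.00336*r^5 + 92.4491039999999*r^4 + 159.99896*r^3 - 270.925152*r^2 + 191.145984*r - 74.903696)/(0.185193*r^12 - 2.651184*r^11 + 16.706016*r^10 - 63.617156*r^9 + 168.29673*r^8 - 326.179392*r^7 + 469.990832*r^6 - 505.479792*r^5 + 384.72414*r^4 - 198.370176*r^3 + 49.821216*r^2 - 5.673744*r + 0.238328)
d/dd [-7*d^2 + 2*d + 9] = 2 - 14*d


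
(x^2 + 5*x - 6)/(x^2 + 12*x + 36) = (x - 1)/(x + 6)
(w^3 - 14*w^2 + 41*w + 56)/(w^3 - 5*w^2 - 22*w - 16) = (w - 7)/(w + 2)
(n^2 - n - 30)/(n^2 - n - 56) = (-n^2 + n + 30)/(-n^2 + n + 56)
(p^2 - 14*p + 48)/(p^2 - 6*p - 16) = (p - 6)/(p + 2)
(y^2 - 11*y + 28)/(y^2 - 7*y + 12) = (y - 7)/(y - 3)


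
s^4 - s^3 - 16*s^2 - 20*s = s*(s - 5)*(s + 2)^2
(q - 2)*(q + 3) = q^2 + q - 6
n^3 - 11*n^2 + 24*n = n*(n - 8)*(n - 3)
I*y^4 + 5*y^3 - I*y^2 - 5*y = y*(y - 1)*(y - 5*I)*(I*y + I)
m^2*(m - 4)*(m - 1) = m^4 - 5*m^3 + 4*m^2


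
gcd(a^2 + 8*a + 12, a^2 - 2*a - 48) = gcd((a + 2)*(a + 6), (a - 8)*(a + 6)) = a + 6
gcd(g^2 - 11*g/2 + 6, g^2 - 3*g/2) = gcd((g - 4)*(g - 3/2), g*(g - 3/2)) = g - 3/2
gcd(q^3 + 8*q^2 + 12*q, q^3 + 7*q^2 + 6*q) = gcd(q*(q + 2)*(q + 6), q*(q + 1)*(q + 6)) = q^2 + 6*q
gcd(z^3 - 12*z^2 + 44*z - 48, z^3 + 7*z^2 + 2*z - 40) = z - 2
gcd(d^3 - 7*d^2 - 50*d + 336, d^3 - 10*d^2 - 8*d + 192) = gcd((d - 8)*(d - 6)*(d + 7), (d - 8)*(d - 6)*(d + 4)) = d^2 - 14*d + 48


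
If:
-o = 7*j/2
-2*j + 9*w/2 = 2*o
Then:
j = -9*w/10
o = 63*w/20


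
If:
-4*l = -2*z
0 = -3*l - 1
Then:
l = -1/3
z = -2/3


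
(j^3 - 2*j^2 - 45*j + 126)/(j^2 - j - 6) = (j^2 + j - 42)/(j + 2)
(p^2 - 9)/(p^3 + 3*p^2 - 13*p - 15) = (p + 3)/(p^2 + 6*p + 5)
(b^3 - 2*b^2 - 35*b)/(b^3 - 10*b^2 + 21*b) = (b + 5)/(b - 3)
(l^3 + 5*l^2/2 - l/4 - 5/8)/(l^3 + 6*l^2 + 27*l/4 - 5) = (l + 1/2)/(l + 4)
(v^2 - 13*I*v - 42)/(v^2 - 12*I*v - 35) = (v - 6*I)/(v - 5*I)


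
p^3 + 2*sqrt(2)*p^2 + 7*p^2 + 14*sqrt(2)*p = p*(p + 7)*(p + 2*sqrt(2))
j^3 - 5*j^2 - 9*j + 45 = (j - 5)*(j - 3)*(j + 3)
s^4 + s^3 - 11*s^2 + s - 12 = (s - 3)*(s + 4)*(s - I)*(s + I)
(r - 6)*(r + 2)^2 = r^3 - 2*r^2 - 20*r - 24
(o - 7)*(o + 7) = o^2 - 49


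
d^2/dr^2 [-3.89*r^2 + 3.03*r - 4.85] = -7.78000000000000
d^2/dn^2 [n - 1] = 0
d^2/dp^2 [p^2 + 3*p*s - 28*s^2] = 2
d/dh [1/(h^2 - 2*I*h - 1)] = 2*(-h + I)/(-h^2 + 2*I*h + 1)^2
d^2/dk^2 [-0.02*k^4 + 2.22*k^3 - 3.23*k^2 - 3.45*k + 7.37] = -0.24*k^2 + 13.32*k - 6.46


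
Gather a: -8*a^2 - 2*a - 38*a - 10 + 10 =-8*a^2 - 40*a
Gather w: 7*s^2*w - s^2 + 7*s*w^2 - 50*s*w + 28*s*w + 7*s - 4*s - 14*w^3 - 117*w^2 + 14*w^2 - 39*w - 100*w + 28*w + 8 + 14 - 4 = -s^2 + 3*s - 14*w^3 + w^2*(7*s - 103) + w*(7*s^2 - 22*s - 111) + 18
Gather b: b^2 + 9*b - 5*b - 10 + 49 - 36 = b^2 + 4*b + 3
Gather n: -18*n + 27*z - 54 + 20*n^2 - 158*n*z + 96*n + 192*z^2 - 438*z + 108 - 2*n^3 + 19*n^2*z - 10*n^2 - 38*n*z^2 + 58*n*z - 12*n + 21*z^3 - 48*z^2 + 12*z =-2*n^3 + n^2*(19*z + 10) + n*(-38*z^2 - 100*z + 66) + 21*z^3 + 144*z^2 - 399*z + 54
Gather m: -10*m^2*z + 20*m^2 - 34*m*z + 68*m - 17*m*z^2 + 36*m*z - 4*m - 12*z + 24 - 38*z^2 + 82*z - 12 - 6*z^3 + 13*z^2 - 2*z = m^2*(20 - 10*z) + m*(-17*z^2 + 2*z + 64) - 6*z^3 - 25*z^2 + 68*z + 12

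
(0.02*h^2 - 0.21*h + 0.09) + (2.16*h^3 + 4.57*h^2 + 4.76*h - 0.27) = 2.16*h^3 + 4.59*h^2 + 4.55*h - 0.18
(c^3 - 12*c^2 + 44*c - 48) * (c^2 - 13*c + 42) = c^5 - 25*c^4 + 242*c^3 - 1124*c^2 + 2472*c - 2016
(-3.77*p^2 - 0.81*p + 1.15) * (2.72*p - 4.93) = -10.2544*p^3 + 16.3829*p^2 + 7.1213*p - 5.6695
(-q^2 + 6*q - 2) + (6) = -q^2 + 6*q + 4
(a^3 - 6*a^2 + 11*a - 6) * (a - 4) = a^4 - 10*a^3 + 35*a^2 - 50*a + 24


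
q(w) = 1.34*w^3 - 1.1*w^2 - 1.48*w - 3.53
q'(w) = 4.02*w^2 - 2.2*w - 1.48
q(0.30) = -4.04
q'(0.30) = -1.78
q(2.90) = 15.61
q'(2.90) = 25.95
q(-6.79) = -463.68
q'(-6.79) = 198.80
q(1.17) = -4.62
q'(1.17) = 1.45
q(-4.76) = -165.93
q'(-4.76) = 100.08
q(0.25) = -3.95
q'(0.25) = -1.78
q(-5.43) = -242.47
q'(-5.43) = 129.00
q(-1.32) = -6.57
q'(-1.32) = 8.43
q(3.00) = 18.31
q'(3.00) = 28.10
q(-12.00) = -2459.69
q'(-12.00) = 603.80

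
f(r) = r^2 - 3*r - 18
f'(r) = 2*r - 3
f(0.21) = -18.59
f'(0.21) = -2.58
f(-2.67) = -2.86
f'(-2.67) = -8.34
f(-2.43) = -4.81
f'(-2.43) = -7.86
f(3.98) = -14.10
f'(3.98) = 4.96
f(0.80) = -19.76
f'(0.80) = -1.40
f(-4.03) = 10.33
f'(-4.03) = -11.06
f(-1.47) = -11.43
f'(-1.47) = -5.94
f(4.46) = -11.49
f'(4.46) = 5.92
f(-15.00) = 252.00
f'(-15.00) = -33.00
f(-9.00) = 90.00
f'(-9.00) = -21.00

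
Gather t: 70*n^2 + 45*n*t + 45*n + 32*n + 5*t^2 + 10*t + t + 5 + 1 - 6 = 70*n^2 + 77*n + 5*t^2 + t*(45*n + 11)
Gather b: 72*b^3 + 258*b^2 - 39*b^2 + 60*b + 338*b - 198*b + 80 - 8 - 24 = 72*b^3 + 219*b^2 + 200*b + 48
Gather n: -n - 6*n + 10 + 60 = 70 - 7*n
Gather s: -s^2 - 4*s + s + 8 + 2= -s^2 - 3*s + 10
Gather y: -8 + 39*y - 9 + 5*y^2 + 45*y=5*y^2 + 84*y - 17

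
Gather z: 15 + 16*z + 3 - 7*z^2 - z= -7*z^2 + 15*z + 18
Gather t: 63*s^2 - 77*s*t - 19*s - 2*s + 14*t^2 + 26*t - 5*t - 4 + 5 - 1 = 63*s^2 - 21*s + 14*t^2 + t*(21 - 77*s)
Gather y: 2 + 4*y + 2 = 4*y + 4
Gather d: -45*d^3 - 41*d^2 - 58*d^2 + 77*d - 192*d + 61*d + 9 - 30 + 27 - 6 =-45*d^3 - 99*d^2 - 54*d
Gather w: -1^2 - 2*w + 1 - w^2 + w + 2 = -w^2 - w + 2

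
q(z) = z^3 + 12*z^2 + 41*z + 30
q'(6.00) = 293.00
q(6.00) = 924.00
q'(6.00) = 293.00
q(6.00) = 924.00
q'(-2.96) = -3.76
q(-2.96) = -12.16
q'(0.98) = 67.40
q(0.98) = 82.65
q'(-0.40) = 31.88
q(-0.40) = 15.46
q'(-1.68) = 9.15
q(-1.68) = -9.75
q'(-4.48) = -6.31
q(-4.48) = -2.75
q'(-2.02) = 4.76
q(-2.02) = -12.10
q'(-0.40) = 31.88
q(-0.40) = 15.46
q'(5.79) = 280.53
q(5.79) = 863.78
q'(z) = 3*z^2 + 24*z + 41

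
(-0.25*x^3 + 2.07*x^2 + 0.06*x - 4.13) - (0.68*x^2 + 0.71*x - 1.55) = -0.25*x^3 + 1.39*x^2 - 0.65*x - 2.58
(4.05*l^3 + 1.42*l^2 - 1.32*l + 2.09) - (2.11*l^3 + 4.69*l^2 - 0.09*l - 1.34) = 1.94*l^3 - 3.27*l^2 - 1.23*l + 3.43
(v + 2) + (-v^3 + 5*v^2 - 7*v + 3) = -v^3 + 5*v^2 - 6*v + 5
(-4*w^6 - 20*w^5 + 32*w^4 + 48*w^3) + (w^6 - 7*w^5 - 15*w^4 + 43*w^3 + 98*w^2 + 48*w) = -3*w^6 - 27*w^5 + 17*w^4 + 91*w^3 + 98*w^2 + 48*w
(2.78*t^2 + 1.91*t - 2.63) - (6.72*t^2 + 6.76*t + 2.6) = -3.94*t^2 - 4.85*t - 5.23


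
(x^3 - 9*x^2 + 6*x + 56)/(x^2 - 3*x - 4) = (x^2 - 5*x - 14)/(x + 1)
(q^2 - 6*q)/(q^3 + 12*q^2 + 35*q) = (q - 6)/(q^2 + 12*q + 35)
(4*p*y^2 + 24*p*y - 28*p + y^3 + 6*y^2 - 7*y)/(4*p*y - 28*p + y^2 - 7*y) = (y^2 + 6*y - 7)/(y - 7)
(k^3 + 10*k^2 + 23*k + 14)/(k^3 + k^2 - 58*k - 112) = (k + 1)/(k - 8)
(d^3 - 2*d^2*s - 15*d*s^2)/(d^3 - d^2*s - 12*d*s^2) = (-d + 5*s)/(-d + 4*s)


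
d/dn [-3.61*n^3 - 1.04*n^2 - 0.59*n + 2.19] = -10.83*n^2 - 2.08*n - 0.59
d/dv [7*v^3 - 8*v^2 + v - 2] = 21*v^2 - 16*v + 1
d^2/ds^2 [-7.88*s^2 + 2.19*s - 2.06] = -15.7600000000000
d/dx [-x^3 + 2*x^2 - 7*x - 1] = -3*x^2 + 4*x - 7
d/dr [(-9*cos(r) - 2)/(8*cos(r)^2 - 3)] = (72*sin(r)^2 - 32*cos(r) - 99)*sin(r)/(8*cos(r)^2 - 3)^2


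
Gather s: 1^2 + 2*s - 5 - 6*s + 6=2 - 4*s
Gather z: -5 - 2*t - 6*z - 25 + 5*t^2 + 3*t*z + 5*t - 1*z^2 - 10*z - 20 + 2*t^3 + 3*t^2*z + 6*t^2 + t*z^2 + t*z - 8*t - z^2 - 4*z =2*t^3 + 11*t^2 - 5*t + z^2*(t - 2) + z*(3*t^2 + 4*t - 20) - 50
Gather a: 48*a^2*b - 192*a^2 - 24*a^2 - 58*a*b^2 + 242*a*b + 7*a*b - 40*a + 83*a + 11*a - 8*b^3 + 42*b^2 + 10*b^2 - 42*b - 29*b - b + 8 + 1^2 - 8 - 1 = a^2*(48*b - 216) + a*(-58*b^2 + 249*b + 54) - 8*b^3 + 52*b^2 - 72*b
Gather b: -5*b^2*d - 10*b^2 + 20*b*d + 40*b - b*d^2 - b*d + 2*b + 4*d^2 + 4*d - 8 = b^2*(-5*d - 10) + b*(-d^2 + 19*d + 42) + 4*d^2 + 4*d - 8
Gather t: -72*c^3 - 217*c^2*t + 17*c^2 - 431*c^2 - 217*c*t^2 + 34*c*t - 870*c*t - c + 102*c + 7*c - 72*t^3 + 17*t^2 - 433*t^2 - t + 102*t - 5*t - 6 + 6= -72*c^3 - 414*c^2 + 108*c - 72*t^3 + t^2*(-217*c - 416) + t*(-217*c^2 - 836*c + 96)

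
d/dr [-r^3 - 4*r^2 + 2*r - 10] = -3*r^2 - 8*r + 2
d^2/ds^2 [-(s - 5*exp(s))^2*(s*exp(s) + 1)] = -s^3*exp(s) + 40*s^2*exp(2*s) - 6*s^2*exp(s) - 225*s*exp(3*s) + 80*s*exp(2*s) + 4*s*exp(s) - 150*exp(3*s) - 80*exp(2*s) + 20*exp(s) - 2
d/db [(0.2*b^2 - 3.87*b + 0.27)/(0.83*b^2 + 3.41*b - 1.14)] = (3.8941*b^2 - 0.904199999999999*b + 3.4911)/(0.6889*b^4 + 5.6606*b^3 + 9.7357*b^2 - 7.7748*b + 1.2996)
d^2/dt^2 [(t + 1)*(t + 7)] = 2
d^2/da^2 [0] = 0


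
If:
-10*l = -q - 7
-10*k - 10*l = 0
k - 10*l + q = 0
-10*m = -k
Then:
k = 7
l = -7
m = 7/10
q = -77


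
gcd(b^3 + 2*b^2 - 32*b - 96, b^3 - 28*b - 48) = b^2 - 2*b - 24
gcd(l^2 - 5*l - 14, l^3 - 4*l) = l + 2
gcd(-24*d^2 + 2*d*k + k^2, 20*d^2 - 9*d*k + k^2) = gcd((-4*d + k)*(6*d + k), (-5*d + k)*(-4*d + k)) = 4*d - k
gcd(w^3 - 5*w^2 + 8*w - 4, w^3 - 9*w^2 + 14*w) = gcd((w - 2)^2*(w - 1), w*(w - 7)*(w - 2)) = w - 2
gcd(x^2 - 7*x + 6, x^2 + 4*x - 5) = x - 1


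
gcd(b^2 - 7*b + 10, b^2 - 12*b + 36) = 1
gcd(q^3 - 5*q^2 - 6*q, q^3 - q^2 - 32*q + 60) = 1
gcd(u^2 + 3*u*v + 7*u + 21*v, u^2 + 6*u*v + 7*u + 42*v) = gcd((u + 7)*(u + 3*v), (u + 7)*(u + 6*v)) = u + 7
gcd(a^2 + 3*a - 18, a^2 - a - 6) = a - 3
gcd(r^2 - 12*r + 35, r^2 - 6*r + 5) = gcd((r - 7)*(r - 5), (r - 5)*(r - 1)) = r - 5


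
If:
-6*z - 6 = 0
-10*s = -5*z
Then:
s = -1/2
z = -1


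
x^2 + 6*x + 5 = (x + 1)*(x + 5)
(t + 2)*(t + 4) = t^2 + 6*t + 8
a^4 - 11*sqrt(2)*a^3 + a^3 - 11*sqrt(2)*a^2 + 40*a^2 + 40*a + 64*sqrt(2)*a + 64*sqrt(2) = (a + 1)*(a - 8*sqrt(2))*(a - 4*sqrt(2))*(a + sqrt(2))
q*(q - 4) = q^2 - 4*q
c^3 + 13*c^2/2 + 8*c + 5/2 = (c + 1/2)*(c + 1)*(c + 5)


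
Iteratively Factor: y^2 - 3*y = (y - 3)*(y)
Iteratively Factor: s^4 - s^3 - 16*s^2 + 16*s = (s + 4)*(s^3 - 5*s^2 + 4*s) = (s - 4)*(s + 4)*(s^2 - s) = s*(s - 4)*(s + 4)*(s - 1)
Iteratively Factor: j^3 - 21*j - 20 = (j + 1)*(j^2 - j - 20) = (j + 1)*(j + 4)*(j - 5)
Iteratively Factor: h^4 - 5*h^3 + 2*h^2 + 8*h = (h + 1)*(h^3 - 6*h^2 + 8*h) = (h - 2)*(h + 1)*(h^2 - 4*h) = (h - 4)*(h - 2)*(h + 1)*(h)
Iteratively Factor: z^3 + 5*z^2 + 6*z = (z + 2)*(z^2 + 3*z) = (z + 2)*(z + 3)*(z)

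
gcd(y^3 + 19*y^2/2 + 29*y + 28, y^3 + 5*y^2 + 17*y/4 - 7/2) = y^2 + 11*y/2 + 7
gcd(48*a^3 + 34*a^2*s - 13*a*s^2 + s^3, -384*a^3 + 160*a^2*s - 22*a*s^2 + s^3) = 48*a^2 - 14*a*s + s^2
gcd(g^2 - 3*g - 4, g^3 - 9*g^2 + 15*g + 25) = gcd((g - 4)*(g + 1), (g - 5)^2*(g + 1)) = g + 1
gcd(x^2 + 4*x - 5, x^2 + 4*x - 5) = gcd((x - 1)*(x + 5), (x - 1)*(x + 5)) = x^2 + 4*x - 5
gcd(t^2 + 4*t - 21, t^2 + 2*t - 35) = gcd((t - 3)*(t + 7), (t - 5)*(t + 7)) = t + 7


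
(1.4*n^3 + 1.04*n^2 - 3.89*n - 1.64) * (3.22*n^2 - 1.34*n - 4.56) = 4.508*n^5 + 1.4728*n^4 - 20.3034*n^3 - 4.8106*n^2 + 19.936*n + 7.4784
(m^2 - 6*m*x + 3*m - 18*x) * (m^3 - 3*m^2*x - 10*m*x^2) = m^5 - 9*m^4*x + 3*m^4 + 8*m^3*x^2 - 27*m^3*x + 60*m^2*x^3 + 24*m^2*x^2 + 180*m*x^3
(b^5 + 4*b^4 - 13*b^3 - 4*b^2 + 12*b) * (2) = 2*b^5 + 8*b^4 - 26*b^3 - 8*b^2 + 24*b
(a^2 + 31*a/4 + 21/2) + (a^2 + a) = 2*a^2 + 35*a/4 + 21/2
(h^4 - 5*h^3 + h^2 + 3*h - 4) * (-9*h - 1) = -9*h^5 + 44*h^4 - 4*h^3 - 28*h^2 + 33*h + 4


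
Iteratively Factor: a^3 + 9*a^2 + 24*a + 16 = (a + 1)*(a^2 + 8*a + 16) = (a + 1)*(a + 4)*(a + 4)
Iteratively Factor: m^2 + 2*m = (m)*(m + 2)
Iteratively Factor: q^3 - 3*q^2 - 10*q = (q - 5)*(q^2 + 2*q) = (q - 5)*(q + 2)*(q)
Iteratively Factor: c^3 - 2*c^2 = (c - 2)*(c^2) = c*(c - 2)*(c)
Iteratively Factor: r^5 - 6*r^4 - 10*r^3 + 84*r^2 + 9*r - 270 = (r - 3)*(r^4 - 3*r^3 - 19*r^2 + 27*r + 90) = (r - 5)*(r - 3)*(r^3 + 2*r^2 - 9*r - 18) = (r - 5)*(r - 3)^2*(r^2 + 5*r + 6) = (r - 5)*(r - 3)^2*(r + 3)*(r + 2)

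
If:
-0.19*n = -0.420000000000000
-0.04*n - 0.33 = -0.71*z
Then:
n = 2.21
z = 0.59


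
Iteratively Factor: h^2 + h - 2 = (h - 1)*(h + 2)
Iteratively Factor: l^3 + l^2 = (l)*(l^2 + l) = l*(l + 1)*(l)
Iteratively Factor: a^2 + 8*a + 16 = (a + 4)*(a + 4)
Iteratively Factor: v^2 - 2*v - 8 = (v + 2)*(v - 4)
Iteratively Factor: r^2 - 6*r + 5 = (r - 5)*(r - 1)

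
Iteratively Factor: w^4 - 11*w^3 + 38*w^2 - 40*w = (w - 2)*(w^3 - 9*w^2 + 20*w) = (w - 5)*(w - 2)*(w^2 - 4*w) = (w - 5)*(w - 4)*(w - 2)*(w)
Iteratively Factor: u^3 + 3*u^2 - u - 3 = (u + 3)*(u^2 - 1) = (u - 1)*(u + 3)*(u + 1)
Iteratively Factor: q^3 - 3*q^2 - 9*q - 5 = (q + 1)*(q^2 - 4*q - 5) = (q + 1)^2*(q - 5)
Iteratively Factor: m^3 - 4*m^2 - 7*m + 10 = (m - 1)*(m^2 - 3*m - 10) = (m - 1)*(m + 2)*(m - 5)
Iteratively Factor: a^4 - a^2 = (a)*(a^3 - a) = a*(a - 1)*(a^2 + a) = a^2*(a - 1)*(a + 1)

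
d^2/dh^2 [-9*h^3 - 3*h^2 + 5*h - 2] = -54*h - 6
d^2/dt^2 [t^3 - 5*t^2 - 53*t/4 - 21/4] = 6*t - 10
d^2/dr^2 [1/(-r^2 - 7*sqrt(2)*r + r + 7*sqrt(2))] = 2*(r^2 - r + 7*sqrt(2)*r - (2*r - 1 + 7*sqrt(2))^2 - 7*sqrt(2))/(r^2 - r + 7*sqrt(2)*r - 7*sqrt(2))^3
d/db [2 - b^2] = -2*b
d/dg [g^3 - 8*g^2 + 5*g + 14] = 3*g^2 - 16*g + 5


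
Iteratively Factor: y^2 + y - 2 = (y + 2)*(y - 1)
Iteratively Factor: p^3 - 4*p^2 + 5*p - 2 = (p - 1)*(p^2 - 3*p + 2) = (p - 1)^2*(p - 2)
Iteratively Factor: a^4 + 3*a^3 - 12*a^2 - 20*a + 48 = (a - 2)*(a^3 + 5*a^2 - 2*a - 24) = (a - 2)^2*(a^2 + 7*a + 12) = (a - 2)^2*(a + 4)*(a + 3)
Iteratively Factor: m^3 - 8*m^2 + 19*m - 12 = (m - 3)*(m^2 - 5*m + 4) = (m - 3)*(m - 1)*(m - 4)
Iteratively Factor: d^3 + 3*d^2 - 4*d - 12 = (d - 2)*(d^2 + 5*d + 6) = (d - 2)*(d + 2)*(d + 3)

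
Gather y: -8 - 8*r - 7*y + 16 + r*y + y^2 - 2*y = -8*r + y^2 + y*(r - 9) + 8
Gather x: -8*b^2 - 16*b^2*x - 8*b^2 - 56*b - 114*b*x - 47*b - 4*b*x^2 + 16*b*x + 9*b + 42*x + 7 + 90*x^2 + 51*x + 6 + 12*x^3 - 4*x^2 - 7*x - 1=-16*b^2 - 94*b + 12*x^3 + x^2*(86 - 4*b) + x*(-16*b^2 - 98*b + 86) + 12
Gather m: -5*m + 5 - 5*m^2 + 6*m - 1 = -5*m^2 + m + 4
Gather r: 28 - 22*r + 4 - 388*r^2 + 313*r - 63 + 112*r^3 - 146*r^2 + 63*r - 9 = 112*r^3 - 534*r^2 + 354*r - 40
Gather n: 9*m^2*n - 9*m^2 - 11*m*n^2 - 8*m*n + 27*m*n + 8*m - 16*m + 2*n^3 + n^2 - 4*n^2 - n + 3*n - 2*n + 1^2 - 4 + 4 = -9*m^2 - 8*m + 2*n^3 + n^2*(-11*m - 3) + n*(9*m^2 + 19*m) + 1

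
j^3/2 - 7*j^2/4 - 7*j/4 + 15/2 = (j/2 + 1)*(j - 3)*(j - 5/2)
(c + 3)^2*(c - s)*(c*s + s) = c^4*s - c^3*s^2 + 7*c^3*s - 7*c^2*s^2 + 15*c^2*s - 15*c*s^2 + 9*c*s - 9*s^2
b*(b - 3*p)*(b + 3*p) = b^3 - 9*b*p^2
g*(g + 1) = g^2 + g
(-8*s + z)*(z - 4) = -8*s*z + 32*s + z^2 - 4*z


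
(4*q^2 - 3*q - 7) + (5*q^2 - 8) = 9*q^2 - 3*q - 15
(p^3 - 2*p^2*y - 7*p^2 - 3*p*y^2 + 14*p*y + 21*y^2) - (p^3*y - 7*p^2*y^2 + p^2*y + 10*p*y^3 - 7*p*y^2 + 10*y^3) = -p^3*y + p^3 + 7*p^2*y^2 - 3*p^2*y - 7*p^2 - 10*p*y^3 + 4*p*y^2 + 14*p*y - 10*y^3 + 21*y^2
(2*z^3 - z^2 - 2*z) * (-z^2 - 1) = -2*z^5 + z^4 + z^2 + 2*z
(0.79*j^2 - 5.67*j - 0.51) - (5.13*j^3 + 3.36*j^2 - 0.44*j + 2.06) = -5.13*j^3 - 2.57*j^2 - 5.23*j - 2.57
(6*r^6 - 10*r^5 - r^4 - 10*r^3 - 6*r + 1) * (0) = 0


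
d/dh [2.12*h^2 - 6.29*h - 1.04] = 4.24*h - 6.29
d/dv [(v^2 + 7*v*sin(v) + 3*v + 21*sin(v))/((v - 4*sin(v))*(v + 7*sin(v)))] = (4*v*cos(v) - 4*sin(v) + 12*cos(v) - 3)/(v - 4*sin(v))^2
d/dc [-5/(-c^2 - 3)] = -10*c/(c^2 + 3)^2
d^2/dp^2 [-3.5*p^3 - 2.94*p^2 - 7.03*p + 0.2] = -21.0*p - 5.88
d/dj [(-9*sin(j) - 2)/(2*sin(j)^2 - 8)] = (9*sin(j)^2 + 4*sin(j) + 36)*cos(j)/(2*(sin(j) - 2)^2*(sin(j) + 2)^2)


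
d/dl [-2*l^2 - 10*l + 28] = -4*l - 10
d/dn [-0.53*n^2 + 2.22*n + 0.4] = 2.22 - 1.06*n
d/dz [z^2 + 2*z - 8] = 2*z + 2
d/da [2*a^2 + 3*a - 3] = 4*a + 3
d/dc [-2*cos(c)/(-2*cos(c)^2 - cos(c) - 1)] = 2*sin(c)*cos(2*c)/(cos(c) + cos(2*c) + 2)^2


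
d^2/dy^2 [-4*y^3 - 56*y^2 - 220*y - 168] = -24*y - 112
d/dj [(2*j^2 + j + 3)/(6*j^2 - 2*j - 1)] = 5*(-2*j^2 - 8*j + 1)/(36*j^4 - 24*j^3 - 8*j^2 + 4*j + 1)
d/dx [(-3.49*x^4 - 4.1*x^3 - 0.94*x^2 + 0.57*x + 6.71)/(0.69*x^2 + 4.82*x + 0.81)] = (-4.8162*x^5 - 53.2944*x^4 - 50.8316*x^3 - 14.8871*x^2 - 10.7826*x - 31.8805)/(0.4761*x^4 + 6.6516*x^3 + 24.3502*x^2 + 7.8084*x + 0.6561)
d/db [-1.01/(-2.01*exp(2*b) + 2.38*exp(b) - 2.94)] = (2.4038 - 4.0602*exp(b))*exp(b)/(2.01*exp(2*b) - 2.38*exp(b) + 2.94)^2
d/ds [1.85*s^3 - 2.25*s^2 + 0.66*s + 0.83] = 5.55*s^2 - 4.5*s + 0.66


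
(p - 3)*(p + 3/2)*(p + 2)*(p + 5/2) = p^4 + 3*p^3 - 25*p^2/4 - 111*p/4 - 45/2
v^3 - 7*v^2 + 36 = (v - 6)*(v - 3)*(v + 2)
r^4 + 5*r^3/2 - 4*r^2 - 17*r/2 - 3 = (r - 2)*(r + 1/2)*(r + 1)*(r + 3)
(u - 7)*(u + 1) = u^2 - 6*u - 7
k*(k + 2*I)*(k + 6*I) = k^3 + 8*I*k^2 - 12*k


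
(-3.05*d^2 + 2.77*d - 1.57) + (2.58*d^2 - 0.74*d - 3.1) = -0.47*d^2 + 2.03*d - 4.67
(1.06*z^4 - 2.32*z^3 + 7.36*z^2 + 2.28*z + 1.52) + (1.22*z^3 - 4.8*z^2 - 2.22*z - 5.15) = 1.06*z^4 - 1.1*z^3 + 2.56*z^2 + 0.0599999999999996*z - 3.63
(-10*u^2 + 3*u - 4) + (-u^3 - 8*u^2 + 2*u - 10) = -u^3 - 18*u^2 + 5*u - 14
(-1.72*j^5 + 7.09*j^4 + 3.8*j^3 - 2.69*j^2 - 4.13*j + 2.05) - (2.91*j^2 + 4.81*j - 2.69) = -1.72*j^5 + 7.09*j^4 + 3.8*j^3 - 5.6*j^2 - 8.94*j + 4.74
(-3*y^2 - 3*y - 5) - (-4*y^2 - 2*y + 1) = y^2 - y - 6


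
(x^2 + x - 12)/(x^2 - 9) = (x + 4)/(x + 3)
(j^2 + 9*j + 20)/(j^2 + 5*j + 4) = (j + 5)/(j + 1)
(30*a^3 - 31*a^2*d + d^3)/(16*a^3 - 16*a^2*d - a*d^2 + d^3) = (30*a^2 - a*d - d^2)/(16*a^2 - d^2)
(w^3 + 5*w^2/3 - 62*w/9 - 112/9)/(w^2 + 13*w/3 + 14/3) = w - 8/3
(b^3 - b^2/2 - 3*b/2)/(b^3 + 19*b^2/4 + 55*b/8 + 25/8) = 4*b*(2*b - 3)/(8*b^2 + 30*b + 25)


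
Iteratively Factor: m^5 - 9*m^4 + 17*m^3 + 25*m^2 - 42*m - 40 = (m - 2)*(m^4 - 7*m^3 + 3*m^2 + 31*m + 20) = (m - 5)*(m - 2)*(m^3 - 2*m^2 - 7*m - 4) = (m - 5)*(m - 4)*(m - 2)*(m^2 + 2*m + 1) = (m - 5)*(m - 4)*(m - 2)*(m + 1)*(m + 1)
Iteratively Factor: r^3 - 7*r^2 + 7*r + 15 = (r - 5)*(r^2 - 2*r - 3) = (r - 5)*(r - 3)*(r + 1)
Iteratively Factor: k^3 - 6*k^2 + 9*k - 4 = (k - 1)*(k^2 - 5*k + 4) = (k - 4)*(k - 1)*(k - 1)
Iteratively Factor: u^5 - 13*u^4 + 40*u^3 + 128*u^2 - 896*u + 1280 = (u - 4)*(u^4 - 9*u^3 + 4*u^2 + 144*u - 320) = (u - 4)^2*(u^3 - 5*u^2 - 16*u + 80) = (u - 5)*(u - 4)^2*(u^2 - 16) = (u - 5)*(u - 4)^3*(u + 4)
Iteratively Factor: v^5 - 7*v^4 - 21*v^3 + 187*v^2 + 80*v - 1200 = (v - 5)*(v^4 - 2*v^3 - 31*v^2 + 32*v + 240) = (v - 5)*(v + 3)*(v^3 - 5*v^2 - 16*v + 80) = (v - 5)^2*(v + 3)*(v^2 - 16) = (v - 5)^2*(v + 3)*(v + 4)*(v - 4)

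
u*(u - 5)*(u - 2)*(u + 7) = u^4 - 39*u^2 + 70*u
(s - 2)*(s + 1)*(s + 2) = s^3 + s^2 - 4*s - 4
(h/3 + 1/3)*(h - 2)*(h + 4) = h^3/3 + h^2 - 2*h - 8/3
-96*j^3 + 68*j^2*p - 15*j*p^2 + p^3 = (-8*j + p)*(-4*j + p)*(-3*j + p)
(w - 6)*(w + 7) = w^2 + w - 42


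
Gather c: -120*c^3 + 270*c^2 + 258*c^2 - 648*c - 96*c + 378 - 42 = -120*c^3 + 528*c^2 - 744*c + 336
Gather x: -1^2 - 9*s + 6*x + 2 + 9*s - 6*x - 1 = 0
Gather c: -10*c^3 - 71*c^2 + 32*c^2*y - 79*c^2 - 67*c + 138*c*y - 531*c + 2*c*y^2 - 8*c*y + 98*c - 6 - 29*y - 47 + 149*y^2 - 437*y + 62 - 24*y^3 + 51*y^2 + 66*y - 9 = -10*c^3 + c^2*(32*y - 150) + c*(2*y^2 + 130*y - 500) - 24*y^3 + 200*y^2 - 400*y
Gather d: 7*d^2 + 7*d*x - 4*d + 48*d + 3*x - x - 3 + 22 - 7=7*d^2 + d*(7*x + 44) + 2*x + 12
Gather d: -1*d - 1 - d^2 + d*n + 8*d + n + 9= -d^2 + d*(n + 7) + n + 8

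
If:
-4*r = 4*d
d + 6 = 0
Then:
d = -6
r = 6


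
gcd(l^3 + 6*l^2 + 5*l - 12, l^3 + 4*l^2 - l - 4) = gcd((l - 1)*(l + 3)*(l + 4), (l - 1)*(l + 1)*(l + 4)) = l^2 + 3*l - 4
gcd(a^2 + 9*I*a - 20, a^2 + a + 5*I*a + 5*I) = a + 5*I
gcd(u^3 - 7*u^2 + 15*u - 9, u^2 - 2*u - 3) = u - 3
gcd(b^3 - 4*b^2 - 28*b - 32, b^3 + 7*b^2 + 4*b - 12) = b + 2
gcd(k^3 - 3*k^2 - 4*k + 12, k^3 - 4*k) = k^2 - 4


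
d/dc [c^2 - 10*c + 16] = 2*c - 10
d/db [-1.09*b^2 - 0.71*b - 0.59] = -2.18*b - 0.71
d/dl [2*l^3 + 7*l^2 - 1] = 2*l*(3*l + 7)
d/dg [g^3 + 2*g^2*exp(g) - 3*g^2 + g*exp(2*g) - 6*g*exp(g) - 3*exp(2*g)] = 2*g^2*exp(g) + 3*g^2 + 2*g*exp(2*g) - 2*g*exp(g) - 6*g - 5*exp(2*g) - 6*exp(g)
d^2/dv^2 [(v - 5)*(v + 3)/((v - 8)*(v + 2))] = 2*(4*v^3 + 3*v^2 + 174*v - 332)/(v^6 - 18*v^5 + 60*v^4 + 360*v^3 - 960*v^2 - 4608*v - 4096)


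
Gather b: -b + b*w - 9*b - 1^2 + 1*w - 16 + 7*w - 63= b*(w - 10) + 8*w - 80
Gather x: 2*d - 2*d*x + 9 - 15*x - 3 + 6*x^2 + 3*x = 2*d + 6*x^2 + x*(-2*d - 12) + 6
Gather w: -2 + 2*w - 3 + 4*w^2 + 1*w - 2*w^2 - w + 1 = 2*w^2 + 2*w - 4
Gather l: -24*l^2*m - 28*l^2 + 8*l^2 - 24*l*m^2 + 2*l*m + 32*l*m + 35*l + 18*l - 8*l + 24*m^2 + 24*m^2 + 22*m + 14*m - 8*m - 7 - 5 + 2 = l^2*(-24*m - 20) + l*(-24*m^2 + 34*m + 45) + 48*m^2 + 28*m - 10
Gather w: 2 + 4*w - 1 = 4*w + 1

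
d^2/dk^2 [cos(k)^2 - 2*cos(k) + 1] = 2*cos(k) - 2*cos(2*k)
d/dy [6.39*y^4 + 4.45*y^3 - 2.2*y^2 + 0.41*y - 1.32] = 25.56*y^3 + 13.35*y^2 - 4.4*y + 0.41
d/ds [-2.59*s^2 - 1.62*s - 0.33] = -5.18*s - 1.62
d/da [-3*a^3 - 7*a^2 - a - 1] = -9*a^2 - 14*a - 1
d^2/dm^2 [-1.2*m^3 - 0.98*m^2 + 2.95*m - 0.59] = -7.2*m - 1.96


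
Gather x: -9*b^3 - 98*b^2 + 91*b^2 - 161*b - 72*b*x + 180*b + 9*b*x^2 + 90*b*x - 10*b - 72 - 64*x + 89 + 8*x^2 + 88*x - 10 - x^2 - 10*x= -9*b^3 - 7*b^2 + 9*b + x^2*(9*b + 7) + x*(18*b + 14) + 7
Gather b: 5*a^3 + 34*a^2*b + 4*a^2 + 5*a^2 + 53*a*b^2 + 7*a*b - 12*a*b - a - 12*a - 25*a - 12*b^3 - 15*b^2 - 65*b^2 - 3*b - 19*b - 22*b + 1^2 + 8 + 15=5*a^3 + 9*a^2 - 38*a - 12*b^3 + b^2*(53*a - 80) + b*(34*a^2 - 5*a - 44) + 24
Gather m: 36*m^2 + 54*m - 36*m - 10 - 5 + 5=36*m^2 + 18*m - 10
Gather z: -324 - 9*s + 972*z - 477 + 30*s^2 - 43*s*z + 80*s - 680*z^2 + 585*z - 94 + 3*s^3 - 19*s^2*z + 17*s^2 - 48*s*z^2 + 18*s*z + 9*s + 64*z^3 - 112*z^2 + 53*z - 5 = 3*s^3 + 47*s^2 + 80*s + 64*z^3 + z^2*(-48*s - 792) + z*(-19*s^2 - 25*s + 1610) - 900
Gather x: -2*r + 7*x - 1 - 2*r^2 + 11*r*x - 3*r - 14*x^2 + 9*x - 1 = -2*r^2 - 5*r - 14*x^2 + x*(11*r + 16) - 2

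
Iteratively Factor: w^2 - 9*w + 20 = (w - 5)*(w - 4)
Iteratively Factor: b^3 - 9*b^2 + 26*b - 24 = (b - 3)*(b^2 - 6*b + 8) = (b - 4)*(b - 3)*(b - 2)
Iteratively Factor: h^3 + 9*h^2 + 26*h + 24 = (h + 3)*(h^2 + 6*h + 8) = (h + 3)*(h + 4)*(h + 2)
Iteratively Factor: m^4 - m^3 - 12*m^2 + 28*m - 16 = (m - 2)*(m^3 + m^2 - 10*m + 8) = (m - 2)^2*(m^2 + 3*m - 4) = (m - 2)^2*(m - 1)*(m + 4)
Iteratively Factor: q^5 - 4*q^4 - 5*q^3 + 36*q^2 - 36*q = (q - 2)*(q^4 - 2*q^3 - 9*q^2 + 18*q) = q*(q - 2)*(q^3 - 2*q^2 - 9*q + 18) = q*(q - 2)*(q + 3)*(q^2 - 5*q + 6) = q*(q - 3)*(q - 2)*(q + 3)*(q - 2)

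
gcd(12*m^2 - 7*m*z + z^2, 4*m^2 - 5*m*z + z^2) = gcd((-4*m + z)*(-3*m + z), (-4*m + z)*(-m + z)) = -4*m + z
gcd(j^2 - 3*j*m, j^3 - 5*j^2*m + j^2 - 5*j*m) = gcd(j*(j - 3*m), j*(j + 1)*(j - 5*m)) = j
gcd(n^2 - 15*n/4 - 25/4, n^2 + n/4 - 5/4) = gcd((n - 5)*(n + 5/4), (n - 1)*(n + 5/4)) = n + 5/4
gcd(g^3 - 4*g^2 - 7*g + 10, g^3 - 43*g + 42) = g - 1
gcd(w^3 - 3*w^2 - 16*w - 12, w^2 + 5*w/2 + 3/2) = w + 1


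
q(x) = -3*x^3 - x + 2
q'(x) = -9*x^2 - 1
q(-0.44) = 2.70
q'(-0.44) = -2.74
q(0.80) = -0.34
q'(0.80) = -6.76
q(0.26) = 1.69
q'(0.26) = -1.61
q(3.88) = -177.11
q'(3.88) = -136.49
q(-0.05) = 2.05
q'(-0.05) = -1.02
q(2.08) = -27.08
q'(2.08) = -39.94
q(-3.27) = 110.17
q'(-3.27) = -97.24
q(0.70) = 0.27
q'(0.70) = -5.41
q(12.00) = -5194.00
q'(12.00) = -1297.00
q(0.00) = 2.00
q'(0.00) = -1.00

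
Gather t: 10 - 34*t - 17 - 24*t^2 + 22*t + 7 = -24*t^2 - 12*t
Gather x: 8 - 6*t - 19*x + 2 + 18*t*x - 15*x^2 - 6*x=-6*t - 15*x^2 + x*(18*t - 25) + 10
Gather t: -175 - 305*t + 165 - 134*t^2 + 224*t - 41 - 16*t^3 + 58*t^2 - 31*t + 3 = -16*t^3 - 76*t^2 - 112*t - 48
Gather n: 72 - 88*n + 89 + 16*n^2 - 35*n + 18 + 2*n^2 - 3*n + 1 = 18*n^2 - 126*n + 180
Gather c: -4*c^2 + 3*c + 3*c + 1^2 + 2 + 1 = -4*c^2 + 6*c + 4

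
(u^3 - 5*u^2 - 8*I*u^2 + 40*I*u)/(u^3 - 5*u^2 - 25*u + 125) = u*(u - 8*I)/(u^2 - 25)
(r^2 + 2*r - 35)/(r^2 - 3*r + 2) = (r^2 + 2*r - 35)/(r^2 - 3*r + 2)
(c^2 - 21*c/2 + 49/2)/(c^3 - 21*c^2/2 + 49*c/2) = 1/c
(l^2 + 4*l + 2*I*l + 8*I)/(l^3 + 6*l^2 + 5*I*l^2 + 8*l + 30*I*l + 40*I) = (l + 2*I)/(l^2 + l*(2 + 5*I) + 10*I)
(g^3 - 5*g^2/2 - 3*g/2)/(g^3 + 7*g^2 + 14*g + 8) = g*(2*g^2 - 5*g - 3)/(2*(g^3 + 7*g^2 + 14*g + 8))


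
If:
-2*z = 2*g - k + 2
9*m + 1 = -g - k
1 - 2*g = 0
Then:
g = 1/2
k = 2*z + 3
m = -2*z/9 - 1/2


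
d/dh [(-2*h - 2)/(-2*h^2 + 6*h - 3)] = 2*(-2*h^2 - 4*h + 9)/(4*h^4 - 24*h^3 + 48*h^2 - 36*h + 9)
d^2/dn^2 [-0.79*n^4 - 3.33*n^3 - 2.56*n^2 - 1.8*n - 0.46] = -9.48*n^2 - 19.98*n - 5.12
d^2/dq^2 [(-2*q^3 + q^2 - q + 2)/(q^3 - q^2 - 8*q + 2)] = 2*(-q^6 - 51*q^5 + 63*q^4 - 179*q^3 + 72*q^2 + 6*q + 120)/(q^9 - 3*q^8 - 21*q^7 + 53*q^6 + 156*q^5 - 282*q^4 - 404*q^3 + 372*q^2 - 96*q + 8)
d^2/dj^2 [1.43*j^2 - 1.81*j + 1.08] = 2.86000000000000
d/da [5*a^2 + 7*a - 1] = 10*a + 7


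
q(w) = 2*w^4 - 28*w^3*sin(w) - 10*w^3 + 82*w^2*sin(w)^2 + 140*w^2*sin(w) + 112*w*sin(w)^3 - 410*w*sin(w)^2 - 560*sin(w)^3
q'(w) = -28*w^3*cos(w) + 8*w^3 + 164*w^2*sin(w)*cos(w) - 84*w^2*sin(w) + 140*w^2*cos(w) - 30*w^2 + 336*w*sin(w)^2*cos(w) + 164*w*sin(w)^2 - 820*w*sin(w)*cos(w) + 280*w*sin(w) + 112*sin(w)^3 - 1680*sin(w)^2*cos(w) - 410*sin(w)^2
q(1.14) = -506.04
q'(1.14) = -598.75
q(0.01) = -0.00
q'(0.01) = -0.25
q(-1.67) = 1184.34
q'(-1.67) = 138.20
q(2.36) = -136.24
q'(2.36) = 632.80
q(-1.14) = 804.94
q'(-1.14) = -1292.04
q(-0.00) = 0.00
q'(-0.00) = 0.00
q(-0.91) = 501.34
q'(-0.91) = -1281.43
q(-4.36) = 8308.50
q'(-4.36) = -7707.59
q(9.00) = 2625.99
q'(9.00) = 7666.25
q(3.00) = -47.30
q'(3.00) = -388.43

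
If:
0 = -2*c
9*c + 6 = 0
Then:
No Solution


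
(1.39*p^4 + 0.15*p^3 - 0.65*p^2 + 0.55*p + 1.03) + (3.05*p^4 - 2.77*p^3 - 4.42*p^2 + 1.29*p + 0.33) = 4.44*p^4 - 2.62*p^3 - 5.07*p^2 + 1.84*p + 1.36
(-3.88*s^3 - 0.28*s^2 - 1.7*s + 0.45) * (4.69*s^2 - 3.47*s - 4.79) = -18.1972*s^5 + 12.1504*s^4 + 11.5838*s^3 + 9.3507*s^2 + 6.5815*s - 2.1555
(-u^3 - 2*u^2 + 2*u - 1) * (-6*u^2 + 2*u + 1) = 6*u^5 + 10*u^4 - 17*u^3 + 8*u^2 - 1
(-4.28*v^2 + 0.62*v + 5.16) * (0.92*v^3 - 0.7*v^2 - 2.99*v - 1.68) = -3.9376*v^5 + 3.5664*v^4 + 17.1104*v^3 + 1.7246*v^2 - 16.47*v - 8.6688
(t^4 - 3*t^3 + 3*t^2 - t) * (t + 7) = t^5 + 4*t^4 - 18*t^3 + 20*t^2 - 7*t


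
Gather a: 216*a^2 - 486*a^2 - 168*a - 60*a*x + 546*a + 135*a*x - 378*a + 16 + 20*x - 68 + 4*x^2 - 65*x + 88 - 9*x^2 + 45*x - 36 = -270*a^2 + 75*a*x - 5*x^2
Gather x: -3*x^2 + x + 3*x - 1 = -3*x^2 + 4*x - 1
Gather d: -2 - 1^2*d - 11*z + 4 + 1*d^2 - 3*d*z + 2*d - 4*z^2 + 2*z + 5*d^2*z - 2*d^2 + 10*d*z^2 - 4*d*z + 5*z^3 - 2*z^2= d^2*(5*z - 1) + d*(10*z^2 - 7*z + 1) + 5*z^3 - 6*z^2 - 9*z + 2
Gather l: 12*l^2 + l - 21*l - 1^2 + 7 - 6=12*l^2 - 20*l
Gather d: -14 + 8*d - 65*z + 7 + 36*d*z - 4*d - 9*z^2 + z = d*(36*z + 4) - 9*z^2 - 64*z - 7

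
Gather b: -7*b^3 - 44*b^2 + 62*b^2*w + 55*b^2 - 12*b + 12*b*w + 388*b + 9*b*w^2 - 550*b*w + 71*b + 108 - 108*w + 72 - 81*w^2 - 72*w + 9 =-7*b^3 + b^2*(62*w + 11) + b*(9*w^2 - 538*w + 447) - 81*w^2 - 180*w + 189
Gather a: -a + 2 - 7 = -a - 5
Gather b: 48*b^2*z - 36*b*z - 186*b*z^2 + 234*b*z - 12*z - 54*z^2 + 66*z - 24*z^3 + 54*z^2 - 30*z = 48*b^2*z + b*(-186*z^2 + 198*z) - 24*z^3 + 24*z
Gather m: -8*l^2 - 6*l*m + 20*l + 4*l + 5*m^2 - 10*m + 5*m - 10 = -8*l^2 + 24*l + 5*m^2 + m*(-6*l - 5) - 10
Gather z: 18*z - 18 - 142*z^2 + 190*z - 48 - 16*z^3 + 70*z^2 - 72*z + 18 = -16*z^3 - 72*z^2 + 136*z - 48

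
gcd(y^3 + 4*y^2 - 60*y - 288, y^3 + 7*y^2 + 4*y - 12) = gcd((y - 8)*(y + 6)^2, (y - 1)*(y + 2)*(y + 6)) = y + 6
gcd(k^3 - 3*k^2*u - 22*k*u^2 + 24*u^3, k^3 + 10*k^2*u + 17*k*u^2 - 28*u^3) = -k^2 - 3*k*u + 4*u^2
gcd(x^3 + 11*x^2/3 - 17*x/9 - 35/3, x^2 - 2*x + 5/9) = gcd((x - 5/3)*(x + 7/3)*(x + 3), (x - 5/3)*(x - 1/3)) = x - 5/3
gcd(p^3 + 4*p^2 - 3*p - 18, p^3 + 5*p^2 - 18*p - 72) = p + 3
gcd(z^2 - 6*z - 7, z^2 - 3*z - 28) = z - 7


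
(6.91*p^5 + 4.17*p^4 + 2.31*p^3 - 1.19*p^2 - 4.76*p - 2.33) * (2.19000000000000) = 15.1329*p^5 + 9.1323*p^4 + 5.0589*p^3 - 2.6061*p^2 - 10.4244*p - 5.1027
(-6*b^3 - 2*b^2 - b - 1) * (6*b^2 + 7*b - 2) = -36*b^5 - 54*b^4 - 8*b^3 - 9*b^2 - 5*b + 2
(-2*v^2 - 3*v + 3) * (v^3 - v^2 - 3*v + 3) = -2*v^5 - v^4 + 12*v^3 - 18*v + 9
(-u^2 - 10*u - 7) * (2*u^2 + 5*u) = -2*u^4 - 25*u^3 - 64*u^2 - 35*u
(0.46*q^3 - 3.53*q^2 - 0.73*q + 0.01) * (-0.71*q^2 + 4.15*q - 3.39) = -0.3266*q^5 + 4.4153*q^4 - 15.6906*q^3 + 8.9301*q^2 + 2.5162*q - 0.0339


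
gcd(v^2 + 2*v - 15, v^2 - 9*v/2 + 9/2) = v - 3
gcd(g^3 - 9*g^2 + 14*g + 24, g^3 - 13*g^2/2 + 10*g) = g - 4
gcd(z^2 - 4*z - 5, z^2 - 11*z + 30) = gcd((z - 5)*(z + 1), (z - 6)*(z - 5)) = z - 5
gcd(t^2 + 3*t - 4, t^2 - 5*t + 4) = t - 1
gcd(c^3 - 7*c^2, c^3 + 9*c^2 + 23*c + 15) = 1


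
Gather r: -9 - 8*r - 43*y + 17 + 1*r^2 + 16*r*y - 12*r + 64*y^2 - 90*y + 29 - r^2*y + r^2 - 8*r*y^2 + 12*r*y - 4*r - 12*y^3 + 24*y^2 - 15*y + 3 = r^2*(2 - y) + r*(-8*y^2 + 28*y - 24) - 12*y^3 + 88*y^2 - 148*y + 40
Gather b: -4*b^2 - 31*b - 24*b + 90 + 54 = -4*b^2 - 55*b + 144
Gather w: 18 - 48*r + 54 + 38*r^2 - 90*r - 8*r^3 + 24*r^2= -8*r^3 + 62*r^2 - 138*r + 72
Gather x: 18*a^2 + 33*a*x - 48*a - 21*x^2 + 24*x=18*a^2 - 48*a - 21*x^2 + x*(33*a + 24)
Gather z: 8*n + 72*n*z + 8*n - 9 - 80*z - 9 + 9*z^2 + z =16*n + 9*z^2 + z*(72*n - 79) - 18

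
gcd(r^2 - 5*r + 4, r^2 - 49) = 1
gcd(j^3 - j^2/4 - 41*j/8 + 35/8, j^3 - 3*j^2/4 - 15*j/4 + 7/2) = j^2 - 11*j/4 + 7/4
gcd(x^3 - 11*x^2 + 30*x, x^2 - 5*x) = x^2 - 5*x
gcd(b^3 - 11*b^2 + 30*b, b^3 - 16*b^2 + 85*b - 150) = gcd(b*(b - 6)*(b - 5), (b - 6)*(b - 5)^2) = b^2 - 11*b + 30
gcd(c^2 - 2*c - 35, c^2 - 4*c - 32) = 1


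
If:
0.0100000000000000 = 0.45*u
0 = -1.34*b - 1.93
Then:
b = -1.44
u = 0.02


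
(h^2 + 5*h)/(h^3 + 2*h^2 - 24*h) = (h + 5)/(h^2 + 2*h - 24)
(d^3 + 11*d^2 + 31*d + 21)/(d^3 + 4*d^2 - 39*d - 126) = (d + 1)/(d - 6)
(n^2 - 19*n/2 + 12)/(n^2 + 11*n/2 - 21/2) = (n - 8)/(n + 7)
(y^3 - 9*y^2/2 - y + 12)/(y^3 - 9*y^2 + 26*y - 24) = (y + 3/2)/(y - 3)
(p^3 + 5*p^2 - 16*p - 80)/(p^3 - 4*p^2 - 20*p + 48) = (p^2 + p - 20)/(p^2 - 8*p + 12)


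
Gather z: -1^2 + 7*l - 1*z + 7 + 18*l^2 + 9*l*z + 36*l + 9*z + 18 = 18*l^2 + 43*l + z*(9*l + 8) + 24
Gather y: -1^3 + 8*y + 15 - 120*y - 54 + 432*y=320*y - 40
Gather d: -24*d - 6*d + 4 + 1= 5 - 30*d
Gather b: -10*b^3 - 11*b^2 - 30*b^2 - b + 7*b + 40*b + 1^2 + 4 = -10*b^3 - 41*b^2 + 46*b + 5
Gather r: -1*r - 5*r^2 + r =-5*r^2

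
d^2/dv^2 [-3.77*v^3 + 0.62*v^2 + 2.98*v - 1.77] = 1.24 - 22.62*v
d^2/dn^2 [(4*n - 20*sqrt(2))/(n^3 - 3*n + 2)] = 24*(3*(n - 5*sqrt(2))*(n^2 - 1)^2 + (-n^2 - n*(n - 5*sqrt(2)) + 1)*(n^3 - 3*n + 2))/(n^3 - 3*n + 2)^3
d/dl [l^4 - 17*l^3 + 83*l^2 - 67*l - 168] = 4*l^3 - 51*l^2 + 166*l - 67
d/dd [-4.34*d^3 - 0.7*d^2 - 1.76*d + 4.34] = -13.02*d^2 - 1.4*d - 1.76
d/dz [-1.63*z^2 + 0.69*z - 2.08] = 0.69 - 3.26*z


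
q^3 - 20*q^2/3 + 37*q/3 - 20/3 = (q - 4)*(q - 5/3)*(q - 1)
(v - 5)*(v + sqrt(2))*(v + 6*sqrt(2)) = v^3 - 5*v^2 + 7*sqrt(2)*v^2 - 35*sqrt(2)*v + 12*v - 60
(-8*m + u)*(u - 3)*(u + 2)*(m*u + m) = -8*m^2*u^3 + 56*m^2*u + 48*m^2 + m*u^4 - 7*m*u^2 - 6*m*u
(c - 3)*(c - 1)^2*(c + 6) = c^4 + c^3 - 23*c^2 + 39*c - 18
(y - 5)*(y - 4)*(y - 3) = y^3 - 12*y^2 + 47*y - 60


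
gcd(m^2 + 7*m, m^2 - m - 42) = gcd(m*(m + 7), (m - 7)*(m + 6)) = 1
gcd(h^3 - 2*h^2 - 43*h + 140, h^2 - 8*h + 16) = h - 4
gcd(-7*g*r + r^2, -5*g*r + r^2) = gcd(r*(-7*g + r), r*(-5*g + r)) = r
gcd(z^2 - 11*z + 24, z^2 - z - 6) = z - 3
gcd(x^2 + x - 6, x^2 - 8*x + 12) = x - 2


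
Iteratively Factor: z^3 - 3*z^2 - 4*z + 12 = (z - 3)*(z^2 - 4) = (z - 3)*(z + 2)*(z - 2)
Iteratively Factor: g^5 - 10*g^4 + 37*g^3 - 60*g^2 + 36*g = (g - 2)*(g^4 - 8*g^3 + 21*g^2 - 18*g) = g*(g - 2)*(g^3 - 8*g^2 + 21*g - 18) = g*(g - 3)*(g - 2)*(g^2 - 5*g + 6) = g*(g - 3)^2*(g - 2)*(g - 2)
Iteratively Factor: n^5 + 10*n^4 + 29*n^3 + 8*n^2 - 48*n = (n)*(n^4 + 10*n^3 + 29*n^2 + 8*n - 48) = n*(n - 1)*(n^3 + 11*n^2 + 40*n + 48) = n*(n - 1)*(n + 4)*(n^2 + 7*n + 12) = n*(n - 1)*(n + 3)*(n + 4)*(n + 4)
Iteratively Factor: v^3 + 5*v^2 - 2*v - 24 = (v + 4)*(v^2 + v - 6) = (v + 3)*(v + 4)*(v - 2)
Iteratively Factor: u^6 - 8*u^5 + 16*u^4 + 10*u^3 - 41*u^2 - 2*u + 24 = (u + 1)*(u^5 - 9*u^4 + 25*u^3 - 15*u^2 - 26*u + 24) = (u - 4)*(u + 1)*(u^4 - 5*u^3 + 5*u^2 + 5*u - 6) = (u - 4)*(u - 1)*(u + 1)*(u^3 - 4*u^2 + u + 6) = (u - 4)*(u - 1)*(u + 1)^2*(u^2 - 5*u + 6) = (u - 4)*(u - 3)*(u - 1)*(u + 1)^2*(u - 2)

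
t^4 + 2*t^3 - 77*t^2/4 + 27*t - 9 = (t - 2)*(t - 3/2)*(t - 1/2)*(t + 6)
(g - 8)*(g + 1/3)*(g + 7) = g^3 - 2*g^2/3 - 169*g/3 - 56/3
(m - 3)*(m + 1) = m^2 - 2*m - 3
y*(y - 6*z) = y^2 - 6*y*z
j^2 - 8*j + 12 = (j - 6)*(j - 2)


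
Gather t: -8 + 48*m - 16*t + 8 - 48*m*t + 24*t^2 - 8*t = 48*m + 24*t^2 + t*(-48*m - 24)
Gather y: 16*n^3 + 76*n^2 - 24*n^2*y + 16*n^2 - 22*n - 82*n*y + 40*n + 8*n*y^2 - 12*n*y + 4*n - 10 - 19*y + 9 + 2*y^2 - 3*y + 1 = 16*n^3 + 92*n^2 + 22*n + y^2*(8*n + 2) + y*(-24*n^2 - 94*n - 22)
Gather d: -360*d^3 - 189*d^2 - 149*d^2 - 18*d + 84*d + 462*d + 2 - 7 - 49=-360*d^3 - 338*d^2 + 528*d - 54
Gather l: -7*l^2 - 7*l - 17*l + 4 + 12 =-7*l^2 - 24*l + 16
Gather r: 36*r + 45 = 36*r + 45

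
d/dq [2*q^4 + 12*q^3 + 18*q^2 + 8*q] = 8*q^3 + 36*q^2 + 36*q + 8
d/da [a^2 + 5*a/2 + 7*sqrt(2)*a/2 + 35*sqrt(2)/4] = 2*a + 5/2 + 7*sqrt(2)/2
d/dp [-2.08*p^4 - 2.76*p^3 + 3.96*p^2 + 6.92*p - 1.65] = -8.32*p^3 - 8.28*p^2 + 7.92*p + 6.92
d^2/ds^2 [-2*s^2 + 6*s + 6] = -4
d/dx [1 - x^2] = -2*x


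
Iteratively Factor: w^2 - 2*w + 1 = (w - 1)*(w - 1)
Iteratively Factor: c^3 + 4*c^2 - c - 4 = (c + 1)*(c^2 + 3*c - 4) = (c - 1)*(c + 1)*(c + 4)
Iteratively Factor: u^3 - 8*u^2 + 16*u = (u - 4)*(u^2 - 4*u) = u*(u - 4)*(u - 4)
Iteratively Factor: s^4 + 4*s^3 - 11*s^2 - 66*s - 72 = (s + 2)*(s^3 + 2*s^2 - 15*s - 36) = (s + 2)*(s + 3)*(s^2 - s - 12) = (s - 4)*(s + 2)*(s + 3)*(s + 3)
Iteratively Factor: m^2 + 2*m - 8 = (m + 4)*(m - 2)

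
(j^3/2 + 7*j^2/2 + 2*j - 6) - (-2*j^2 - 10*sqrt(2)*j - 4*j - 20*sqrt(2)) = j^3/2 + 11*j^2/2 + 6*j + 10*sqrt(2)*j - 6 + 20*sqrt(2)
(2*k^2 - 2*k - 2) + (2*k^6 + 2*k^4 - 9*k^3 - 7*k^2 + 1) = 2*k^6 + 2*k^4 - 9*k^3 - 5*k^2 - 2*k - 1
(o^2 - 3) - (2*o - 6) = o^2 - 2*o + 3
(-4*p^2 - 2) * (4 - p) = 4*p^3 - 16*p^2 + 2*p - 8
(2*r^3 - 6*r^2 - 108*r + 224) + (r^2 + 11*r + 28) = 2*r^3 - 5*r^2 - 97*r + 252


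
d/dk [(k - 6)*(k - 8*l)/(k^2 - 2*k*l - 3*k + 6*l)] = ((k - 6)*(k - 8*l)*(-2*k + 2*l + 3) + 2*(k - 4*l - 3)*(k^2 - 2*k*l - 3*k + 6*l))/(k^2 - 2*k*l - 3*k + 6*l)^2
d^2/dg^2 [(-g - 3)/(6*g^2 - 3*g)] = 2*(-4*g^3 - 36*g^2 + 18*g - 3)/(3*g^3*(8*g^3 - 12*g^2 + 6*g - 1))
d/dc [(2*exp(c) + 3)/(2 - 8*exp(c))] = 7*exp(c)/(4*exp(c) - 1)^2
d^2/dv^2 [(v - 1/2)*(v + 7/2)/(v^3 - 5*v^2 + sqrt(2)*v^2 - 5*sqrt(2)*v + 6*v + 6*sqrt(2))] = (4*v^6 + 36*v^5 - 294*v^4 + 96*sqrt(2)*v^4 - 408*sqrt(2)*v^3 + 692*v^3 - 837*v^2 + 243*sqrt(2)*v^2 + 408*v + 555*sqrt(2)*v - 222*sqrt(2) + 490)/(2*(v^9 - 15*v^8 + 3*sqrt(2)*v^8 - 45*sqrt(2)*v^7 + 99*v^7 - 395*v^6 + 281*sqrt(2)*v^6 - 945*sqrt(2)*v^5 + 1116*v^5 - 2370*v^4 + 1860*sqrt(2)*v^4 - 2230*sqrt(2)*v^3 + 3564*v^3 - 3240*v^2 + 1764*sqrt(2)*v^2 - 1080*sqrt(2)*v + 1296*v + 432*sqrt(2)))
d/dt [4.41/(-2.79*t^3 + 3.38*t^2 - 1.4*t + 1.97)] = (36.9117*t^2 - 29.8116*t + 6.174)/(2.79*t^3 - 3.38*t^2 + 1.4*t - 1.97)^2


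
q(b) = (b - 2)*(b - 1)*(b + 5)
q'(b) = (b - 2)*(b - 1) + (b - 2)*(b + 5) + (b - 1)*(b + 5) = 3*b^2 + 4*b - 13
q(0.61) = 3.04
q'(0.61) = -9.44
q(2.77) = 10.59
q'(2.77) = 21.10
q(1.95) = -0.33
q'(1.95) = 6.21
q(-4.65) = 13.15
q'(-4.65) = 33.27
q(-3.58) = 36.29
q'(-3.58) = 11.13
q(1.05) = -0.29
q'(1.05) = -5.49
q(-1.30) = 28.08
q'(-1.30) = -13.13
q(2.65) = 8.20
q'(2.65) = 18.67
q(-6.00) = -56.00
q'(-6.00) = 71.00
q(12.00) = 1870.00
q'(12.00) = 467.00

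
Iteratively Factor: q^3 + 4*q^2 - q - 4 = (q + 4)*(q^2 - 1) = (q - 1)*(q + 4)*(q + 1)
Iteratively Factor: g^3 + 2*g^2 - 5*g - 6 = (g + 1)*(g^2 + g - 6) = (g + 1)*(g + 3)*(g - 2)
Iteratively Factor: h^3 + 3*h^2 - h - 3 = (h - 1)*(h^2 + 4*h + 3) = (h - 1)*(h + 3)*(h + 1)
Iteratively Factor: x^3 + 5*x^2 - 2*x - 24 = (x - 2)*(x^2 + 7*x + 12) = (x - 2)*(x + 4)*(x + 3)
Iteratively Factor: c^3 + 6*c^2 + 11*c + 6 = (c + 3)*(c^2 + 3*c + 2) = (c + 1)*(c + 3)*(c + 2)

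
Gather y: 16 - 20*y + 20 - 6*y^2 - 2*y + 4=-6*y^2 - 22*y + 40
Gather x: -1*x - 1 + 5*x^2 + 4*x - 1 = 5*x^2 + 3*x - 2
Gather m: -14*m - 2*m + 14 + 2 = 16 - 16*m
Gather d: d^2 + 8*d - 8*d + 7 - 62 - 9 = d^2 - 64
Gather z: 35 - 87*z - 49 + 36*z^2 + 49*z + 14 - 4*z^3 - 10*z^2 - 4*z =-4*z^3 + 26*z^2 - 42*z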